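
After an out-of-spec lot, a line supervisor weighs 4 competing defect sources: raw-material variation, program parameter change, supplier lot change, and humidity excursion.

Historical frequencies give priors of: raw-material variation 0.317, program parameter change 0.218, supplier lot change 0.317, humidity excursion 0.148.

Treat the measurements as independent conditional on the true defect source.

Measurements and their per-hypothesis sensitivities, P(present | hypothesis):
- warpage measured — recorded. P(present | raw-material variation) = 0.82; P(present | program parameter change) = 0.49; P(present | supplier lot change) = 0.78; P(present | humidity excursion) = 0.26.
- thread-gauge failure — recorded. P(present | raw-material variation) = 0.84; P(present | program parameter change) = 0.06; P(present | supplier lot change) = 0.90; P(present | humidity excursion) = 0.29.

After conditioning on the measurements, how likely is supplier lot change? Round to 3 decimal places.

By Bayes' rule with conditional independence, the unnormalized weight for each hypothesis is prior × ∏ likelihoods:
  raw-material variation: 0.317 × 0.82 × 0.84 = 0.21835
  program parameter change: 0.218 × 0.49 × 0.06 = 0.0064092
  supplier lot change: 0.317 × 0.78 × 0.90 = 0.22253
  humidity excursion: 0.148 × 0.26 × 0.29 = 0.011159
Marginal likelihood of the evidence = 0.45845.
P(supplier lot change | evidence) = 0.22253 / 0.45845 ≈ 0.485.

0.485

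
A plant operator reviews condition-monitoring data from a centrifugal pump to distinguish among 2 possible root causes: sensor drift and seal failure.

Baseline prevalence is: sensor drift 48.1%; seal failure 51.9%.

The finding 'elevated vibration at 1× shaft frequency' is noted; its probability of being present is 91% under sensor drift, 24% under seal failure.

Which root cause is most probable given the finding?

By Bayes' rule, the unnormalized weight for each hypothesis is prior × likelihood:
  sensor drift: 0.481 × 0.91 = 0.43771
  seal failure: 0.519 × 0.24 = 0.12456
Normalizing constant Z = 0.43771 + 0.12456 = 0.56227.
P(sensor drift | evidence) ≈ 0.43771 / 0.56227 ≈ 0.778
P(seal failure | evidence) ≈ 0.12456 / 0.56227 ≈ 0.222
The largest is 0.778, so sensor drift is most probable.

sensor drift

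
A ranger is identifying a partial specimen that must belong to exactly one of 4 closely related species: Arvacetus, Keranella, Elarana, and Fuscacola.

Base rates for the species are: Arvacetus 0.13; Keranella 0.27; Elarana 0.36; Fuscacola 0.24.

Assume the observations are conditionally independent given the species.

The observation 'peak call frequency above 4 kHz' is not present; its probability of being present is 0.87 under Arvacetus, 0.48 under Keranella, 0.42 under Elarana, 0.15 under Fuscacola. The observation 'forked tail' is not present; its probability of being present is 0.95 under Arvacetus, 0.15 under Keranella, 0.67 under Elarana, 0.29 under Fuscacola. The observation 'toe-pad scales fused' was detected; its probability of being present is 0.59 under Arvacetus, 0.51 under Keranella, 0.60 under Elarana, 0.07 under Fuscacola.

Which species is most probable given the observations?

Keranella

Multiply each prior by the joint likelihood of the evidence pattern (using 1 − P(present | H) for each absent observation):
  Arvacetus: 0.13 × (1 − 0.87) × (1 − 0.95) × 0.59 = 0.00049855
  Keranella: 0.27 × (1 − 0.48) × (1 − 0.15) × 0.51 = 0.060863
  Elarana: 0.36 × (1 − 0.42) × (1 − 0.67) × 0.60 = 0.041342
  Fuscacola: 0.24 × (1 − 0.15) × (1 − 0.29) × 0.07 = 0.010139
Normalizing constant Z = 0.00049855 + 0.060863 + 0.041342 + 0.010139 = 0.11284.
P(Arvacetus | evidence) ≈ 0.00049855 / 0.11284 ≈ 0.004
P(Keranella | evidence) ≈ 0.060863 / 0.11284 ≈ 0.539
P(Elarana | evidence) ≈ 0.041342 / 0.11284 ≈ 0.366
P(Fuscacola | evidence) ≈ 0.010139 / 0.11284 ≈ 0.090
The largest is 0.539, so Keranella is most probable.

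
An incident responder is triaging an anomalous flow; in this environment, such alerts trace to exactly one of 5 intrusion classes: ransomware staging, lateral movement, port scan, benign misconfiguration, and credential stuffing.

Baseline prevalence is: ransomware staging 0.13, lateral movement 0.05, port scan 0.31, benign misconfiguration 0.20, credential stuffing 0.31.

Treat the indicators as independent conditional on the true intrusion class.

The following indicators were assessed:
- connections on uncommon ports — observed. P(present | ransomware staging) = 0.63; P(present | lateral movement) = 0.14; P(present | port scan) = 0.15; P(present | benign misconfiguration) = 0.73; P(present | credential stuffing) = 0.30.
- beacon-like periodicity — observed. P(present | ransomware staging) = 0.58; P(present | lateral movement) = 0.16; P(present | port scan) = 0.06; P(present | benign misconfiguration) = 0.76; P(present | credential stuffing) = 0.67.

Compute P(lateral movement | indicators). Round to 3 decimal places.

For each hypothesis, the unnormalized posterior weight is prior × product of the indicator likelihoods:
  ransomware staging: 0.13 × 0.63 × 0.58 = 0.047502
  lateral movement: 0.05 × 0.14 × 0.16 = 0.00112
  port scan: 0.31 × 0.15 × 0.06 = 0.00279
  benign misconfiguration: 0.20 × 0.73 × 0.76 = 0.11096
  credential stuffing: 0.31 × 0.30 × 0.67 = 0.06231
Marginal likelihood of the evidence = 0.22468.
P(lateral movement | evidence) = 0.00112 / 0.22468 ≈ 0.005.

0.005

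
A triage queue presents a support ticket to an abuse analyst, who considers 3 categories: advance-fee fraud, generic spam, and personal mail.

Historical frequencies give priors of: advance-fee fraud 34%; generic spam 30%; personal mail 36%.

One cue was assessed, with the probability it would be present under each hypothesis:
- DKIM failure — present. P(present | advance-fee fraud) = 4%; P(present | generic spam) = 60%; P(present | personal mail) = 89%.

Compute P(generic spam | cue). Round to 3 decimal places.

Multiply each prior by the likelihood of the cue:
  advance-fee fraud: 0.34 × 0.04 = 0.0136
  generic spam: 0.30 × 0.60 = 0.18
  personal mail: 0.36 × 0.89 = 0.3204
Normalizing constant Z = 0.0136 + 0.18 + 0.3204 = 0.514.
P(generic spam | evidence) = 0.18 / 0.514 ≈ 0.350.

0.350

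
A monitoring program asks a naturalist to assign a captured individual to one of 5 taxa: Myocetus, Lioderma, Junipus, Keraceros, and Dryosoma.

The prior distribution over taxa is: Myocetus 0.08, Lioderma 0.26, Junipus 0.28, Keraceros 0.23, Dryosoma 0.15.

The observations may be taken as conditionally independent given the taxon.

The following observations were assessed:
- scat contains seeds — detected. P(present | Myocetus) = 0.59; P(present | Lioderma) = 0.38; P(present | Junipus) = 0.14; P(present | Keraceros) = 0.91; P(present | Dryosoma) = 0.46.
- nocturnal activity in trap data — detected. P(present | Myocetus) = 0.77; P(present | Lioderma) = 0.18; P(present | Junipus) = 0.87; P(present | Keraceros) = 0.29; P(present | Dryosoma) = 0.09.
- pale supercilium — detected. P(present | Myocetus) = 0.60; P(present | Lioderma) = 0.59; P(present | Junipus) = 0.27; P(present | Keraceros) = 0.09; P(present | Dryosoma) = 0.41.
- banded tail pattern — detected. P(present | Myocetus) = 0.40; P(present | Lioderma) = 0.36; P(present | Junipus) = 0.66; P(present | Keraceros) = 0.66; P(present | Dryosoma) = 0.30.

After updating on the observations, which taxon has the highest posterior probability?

For each hypothesis, the unnormalized posterior weight is prior × product of the observation likelihoods:
  Myocetus: 0.08 × 0.59 × 0.77 × 0.60 × 0.40 = 0.0087226
  Lioderma: 0.26 × 0.38 × 0.18 × 0.59 × 0.36 = 0.0037773
  Junipus: 0.28 × 0.14 × 0.87 × 0.27 × 0.66 = 0.0060773
  Keraceros: 0.23 × 0.91 × 0.29 × 0.09 × 0.66 = 0.0036054
  Dryosoma: 0.15 × 0.46 × 0.09 × 0.41 × 0.30 = 0.00076383
Marginal likelihood of the evidence = 0.022946.
P(Myocetus | evidence) ≈ 0.0087226 / 0.022946 ≈ 0.380
P(Lioderma | evidence) ≈ 0.0037773 / 0.022946 ≈ 0.165
P(Junipus | evidence) ≈ 0.0060773 / 0.022946 ≈ 0.265
P(Keraceros | evidence) ≈ 0.0036054 / 0.022946 ≈ 0.157
P(Dryosoma | evidence) ≈ 0.00076383 / 0.022946 ≈ 0.033
The largest is 0.380, so Myocetus is most probable.

Myocetus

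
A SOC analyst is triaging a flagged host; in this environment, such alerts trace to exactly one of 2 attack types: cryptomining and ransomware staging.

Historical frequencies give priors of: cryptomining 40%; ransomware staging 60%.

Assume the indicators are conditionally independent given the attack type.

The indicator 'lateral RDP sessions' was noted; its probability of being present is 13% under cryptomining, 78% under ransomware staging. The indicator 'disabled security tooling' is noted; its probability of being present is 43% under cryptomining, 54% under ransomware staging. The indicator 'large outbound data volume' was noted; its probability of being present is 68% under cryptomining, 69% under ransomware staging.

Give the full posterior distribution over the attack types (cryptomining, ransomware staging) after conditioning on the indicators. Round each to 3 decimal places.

For each hypothesis, the unnormalized posterior weight is prior × product of the indicator likelihoods:
  cryptomining: 0.40 × 0.13 × 0.43 × 0.68 = 0.015205
  ransomware staging: 0.60 × 0.78 × 0.54 × 0.69 = 0.17438
Normalizing constant Z = 0.015205 + 0.17438 = 0.18958.
P(cryptomining | evidence) = 0.015205 / 0.18958 ≈ 0.080
P(ransomware staging | evidence) = 0.17438 / 0.18958 ≈ 0.920

0.080, 0.920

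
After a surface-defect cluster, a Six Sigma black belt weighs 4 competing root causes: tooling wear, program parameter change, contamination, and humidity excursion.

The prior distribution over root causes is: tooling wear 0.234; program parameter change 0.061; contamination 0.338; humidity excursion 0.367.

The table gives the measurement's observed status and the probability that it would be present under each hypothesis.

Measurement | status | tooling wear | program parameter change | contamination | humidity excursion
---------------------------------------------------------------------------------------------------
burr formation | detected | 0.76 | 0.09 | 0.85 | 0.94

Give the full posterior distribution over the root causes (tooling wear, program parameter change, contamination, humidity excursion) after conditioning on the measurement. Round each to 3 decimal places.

0.218, 0.007, 0.352, 0.423

Multiply each prior by the likelihood of the measurement:
  tooling wear: 0.234 × 0.76 = 0.17784
  program parameter change: 0.061 × 0.09 = 0.00549
  contamination: 0.338 × 0.85 = 0.2873
  humidity excursion: 0.367 × 0.94 = 0.34498
Normalizing constant Z = 0.17784 + 0.00549 + 0.2873 + 0.34498 = 0.81561.
P(tooling wear | evidence) = 0.17784 / 0.81561 ≈ 0.218
P(program parameter change | evidence) = 0.00549 / 0.81561 ≈ 0.007
P(contamination | evidence) = 0.2873 / 0.81561 ≈ 0.352
P(humidity excursion | evidence) = 0.34498 / 0.81561 ≈ 0.423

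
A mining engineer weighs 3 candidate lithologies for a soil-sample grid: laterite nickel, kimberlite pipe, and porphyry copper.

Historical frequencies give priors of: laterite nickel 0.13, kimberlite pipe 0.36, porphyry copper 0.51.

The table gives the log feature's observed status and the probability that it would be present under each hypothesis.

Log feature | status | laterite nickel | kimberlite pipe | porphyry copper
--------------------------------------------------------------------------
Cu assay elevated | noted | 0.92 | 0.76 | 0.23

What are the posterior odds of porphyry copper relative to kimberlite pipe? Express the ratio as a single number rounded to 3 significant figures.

Posterior odds equal prior odds times the likelihood ratio; only the two competing hypotheses matter.
  porphyry copper: 0.51 × 0.23 = 0.1173
  kimberlite pipe: 0.36 × 0.76 = 0.2736
Posterior odds = 0.1173 / 0.2736 ≈ 0.429.

0.429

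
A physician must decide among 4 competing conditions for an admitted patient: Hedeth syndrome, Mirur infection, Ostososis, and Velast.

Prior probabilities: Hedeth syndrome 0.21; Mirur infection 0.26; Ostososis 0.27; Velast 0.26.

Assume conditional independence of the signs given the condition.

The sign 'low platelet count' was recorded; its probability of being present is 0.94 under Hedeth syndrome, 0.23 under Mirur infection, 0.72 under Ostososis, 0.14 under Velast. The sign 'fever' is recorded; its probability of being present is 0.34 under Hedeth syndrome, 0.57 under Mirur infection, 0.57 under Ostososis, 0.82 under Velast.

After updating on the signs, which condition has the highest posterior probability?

Ostososis

For each hypothesis, the unnormalized posterior weight is prior × product of the sign likelihoods:
  Hedeth syndrome: 0.21 × 0.94 × 0.34 = 0.067116
  Mirur infection: 0.26 × 0.23 × 0.57 = 0.034086
  Ostososis: 0.27 × 0.72 × 0.57 = 0.11081
  Velast: 0.26 × 0.14 × 0.82 = 0.029848
Marginal likelihood of the evidence = 0.24186.
P(Hedeth syndrome | evidence) ≈ 0.067116 / 0.24186 ≈ 0.278
P(Mirur infection | evidence) ≈ 0.034086 / 0.24186 ≈ 0.141
P(Ostososis | evidence) ≈ 0.11081 / 0.24186 ≈ 0.458
P(Velast | evidence) ≈ 0.029848 / 0.24186 ≈ 0.123
The largest is 0.458, so Ostososis is most probable.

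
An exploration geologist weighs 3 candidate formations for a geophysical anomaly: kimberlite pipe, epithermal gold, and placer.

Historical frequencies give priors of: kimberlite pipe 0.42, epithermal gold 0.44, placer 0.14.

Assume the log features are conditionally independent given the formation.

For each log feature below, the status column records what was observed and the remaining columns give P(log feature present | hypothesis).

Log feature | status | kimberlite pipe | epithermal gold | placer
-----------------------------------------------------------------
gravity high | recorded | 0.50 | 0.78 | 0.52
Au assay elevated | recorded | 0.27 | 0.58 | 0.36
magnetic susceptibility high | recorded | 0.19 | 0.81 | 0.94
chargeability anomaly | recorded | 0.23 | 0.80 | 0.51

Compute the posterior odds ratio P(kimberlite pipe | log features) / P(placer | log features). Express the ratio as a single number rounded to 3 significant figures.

Unnormalized posterior weight (prior times the log feature likelihoods) for each of the two hypotheses:
  kimberlite pipe: 0.42 × 0.50 × 0.27 × 0.19 × 0.23 = 0.0024778
  placer: 0.14 × 0.52 × 0.36 × 0.94 × 0.51 = 0.012564
Posterior odds = 0.0024778 / 0.012564 ≈ 0.197.

0.197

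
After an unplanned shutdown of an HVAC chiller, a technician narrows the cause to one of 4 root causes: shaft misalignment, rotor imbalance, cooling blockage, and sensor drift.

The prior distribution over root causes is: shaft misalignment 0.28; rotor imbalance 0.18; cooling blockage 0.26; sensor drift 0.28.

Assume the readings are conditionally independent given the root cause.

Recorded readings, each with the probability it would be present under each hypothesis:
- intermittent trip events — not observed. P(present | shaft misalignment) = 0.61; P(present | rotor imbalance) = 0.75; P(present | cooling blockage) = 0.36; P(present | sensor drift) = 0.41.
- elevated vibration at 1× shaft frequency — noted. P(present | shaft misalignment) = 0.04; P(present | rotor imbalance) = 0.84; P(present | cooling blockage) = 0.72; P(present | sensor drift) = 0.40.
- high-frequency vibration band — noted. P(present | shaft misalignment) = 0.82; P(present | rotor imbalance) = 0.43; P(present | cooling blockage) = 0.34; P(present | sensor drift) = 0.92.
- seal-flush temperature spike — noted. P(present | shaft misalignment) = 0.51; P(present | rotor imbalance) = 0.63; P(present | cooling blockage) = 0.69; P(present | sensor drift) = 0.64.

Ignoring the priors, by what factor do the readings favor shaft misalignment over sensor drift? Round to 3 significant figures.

0.0469

The Bayes factor is the ratio of the joint likelihoods of the reading pattern under the two hypotheses (using 1 − P(present | H) for each absent reading).
  shaft misalignment: (1 − 0.61) × 0.04 × 0.82 × 0.51 = 0.0065239
  sensor drift: (1 − 0.41) × 0.40 × 0.92 × 0.64 = 0.13896
Bayes factor = 0.0065239 / 0.13896 ≈ 0.0469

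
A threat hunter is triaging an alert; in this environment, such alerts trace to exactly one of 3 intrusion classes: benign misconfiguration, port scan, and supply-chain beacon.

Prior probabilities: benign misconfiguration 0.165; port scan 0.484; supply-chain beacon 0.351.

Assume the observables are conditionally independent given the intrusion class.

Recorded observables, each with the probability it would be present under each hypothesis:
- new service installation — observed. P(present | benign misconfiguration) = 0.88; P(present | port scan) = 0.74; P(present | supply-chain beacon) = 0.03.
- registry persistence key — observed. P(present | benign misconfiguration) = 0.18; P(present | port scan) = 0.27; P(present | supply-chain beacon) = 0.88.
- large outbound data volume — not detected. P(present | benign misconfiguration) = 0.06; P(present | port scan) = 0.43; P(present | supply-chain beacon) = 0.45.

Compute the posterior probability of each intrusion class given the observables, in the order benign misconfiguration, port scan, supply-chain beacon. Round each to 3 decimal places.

Multiply each prior by the joint likelihood of the observable pattern (using 1 − P(present | H) for each absent observable):
  benign misconfiguration: 0.165 × 0.88 × 0.18 × (1 − 0.06) = 0.024568
  port scan: 0.484 × 0.74 × 0.27 × (1 − 0.43) = 0.055121
  supply-chain beacon: 0.351 × 0.03 × 0.88 × (1 − 0.45) = 0.0050965
Marginal likelihood of the evidence = 0.084785.
P(benign misconfiguration | evidence) = 0.024568 / 0.084785 ≈ 0.290
P(port scan | evidence) = 0.055121 / 0.084785 ≈ 0.650
P(supply-chain beacon | evidence) = 0.0050965 / 0.084785 ≈ 0.060

0.290, 0.650, 0.060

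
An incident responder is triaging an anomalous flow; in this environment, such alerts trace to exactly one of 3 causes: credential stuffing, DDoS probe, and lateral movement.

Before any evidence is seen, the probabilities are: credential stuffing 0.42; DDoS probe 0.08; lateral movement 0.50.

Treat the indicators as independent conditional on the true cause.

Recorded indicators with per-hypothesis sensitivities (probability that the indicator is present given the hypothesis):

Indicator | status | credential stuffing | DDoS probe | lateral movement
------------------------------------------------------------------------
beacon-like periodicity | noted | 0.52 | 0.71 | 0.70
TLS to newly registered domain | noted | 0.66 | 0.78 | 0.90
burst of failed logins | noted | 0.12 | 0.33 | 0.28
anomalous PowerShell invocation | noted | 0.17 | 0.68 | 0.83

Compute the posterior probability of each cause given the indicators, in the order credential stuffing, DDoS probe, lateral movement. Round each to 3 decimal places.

0.034, 0.115, 0.850

For each hypothesis, the unnormalized posterior weight is prior × product of the indicator likelihoods:
  credential stuffing: 0.42 × 0.52 × 0.66 × 0.12 × 0.17 = 0.0029405
  DDoS probe: 0.08 × 0.71 × 0.78 × 0.33 × 0.68 = 0.0099418
  lateral movement: 0.50 × 0.70 × 0.90 × 0.28 × 0.83 = 0.073206
The unnormalized weights sum to 0.086088.
P(credential stuffing | evidence) = 0.0029405 / 0.086088 ≈ 0.034
P(DDoS probe | evidence) = 0.0099418 / 0.086088 ≈ 0.115
P(lateral movement | evidence) = 0.073206 / 0.086088 ≈ 0.850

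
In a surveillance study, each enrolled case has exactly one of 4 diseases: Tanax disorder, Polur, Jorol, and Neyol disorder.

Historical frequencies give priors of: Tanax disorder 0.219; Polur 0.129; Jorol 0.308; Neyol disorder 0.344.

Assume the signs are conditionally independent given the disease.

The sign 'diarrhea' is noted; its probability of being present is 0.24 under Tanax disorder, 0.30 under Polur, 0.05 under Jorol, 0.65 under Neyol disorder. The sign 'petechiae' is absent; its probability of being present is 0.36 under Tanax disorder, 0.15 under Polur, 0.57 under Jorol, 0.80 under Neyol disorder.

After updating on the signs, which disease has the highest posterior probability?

By Bayes' rule with conditional independence, the unnormalized weight for each hypothesis is prior × ∏ likelihoods (using 1 − P(present | H) for each absent sign):
  Tanax disorder: 0.219 × 0.24 × (1 − 0.36) = 0.033638
  Polur: 0.129 × 0.30 × (1 − 0.15) = 0.032895
  Jorol: 0.308 × 0.05 × (1 − 0.57) = 0.006622
  Neyol disorder: 0.344 × 0.65 × (1 − 0.80) = 0.04472
Marginal likelihood of the evidence = 0.11788.
P(Tanax disorder | evidence) ≈ 0.033638 / 0.11788 ≈ 0.285
P(Polur | evidence) ≈ 0.032895 / 0.11788 ≈ 0.279
P(Jorol | evidence) ≈ 0.006622 / 0.11788 ≈ 0.056
P(Neyol disorder | evidence) ≈ 0.04472 / 0.11788 ≈ 0.379
The largest is 0.379, so Neyol disorder is most probable.

Neyol disorder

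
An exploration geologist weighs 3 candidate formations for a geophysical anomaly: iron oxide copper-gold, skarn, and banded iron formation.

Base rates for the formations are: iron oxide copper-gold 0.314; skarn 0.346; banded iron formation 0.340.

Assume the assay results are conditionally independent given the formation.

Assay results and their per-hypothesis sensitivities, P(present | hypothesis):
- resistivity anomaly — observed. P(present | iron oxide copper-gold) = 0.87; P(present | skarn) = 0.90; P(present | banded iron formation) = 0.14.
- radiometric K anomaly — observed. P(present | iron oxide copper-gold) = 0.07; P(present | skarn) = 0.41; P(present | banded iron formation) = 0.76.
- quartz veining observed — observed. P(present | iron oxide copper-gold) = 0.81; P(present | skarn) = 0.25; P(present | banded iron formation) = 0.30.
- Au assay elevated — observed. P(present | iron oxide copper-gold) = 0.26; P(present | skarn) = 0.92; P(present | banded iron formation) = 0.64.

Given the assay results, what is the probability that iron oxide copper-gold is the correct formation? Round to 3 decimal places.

0.100

Multiply each prior by the joint likelihood of the assay result pattern:
  iron oxide copper-gold: 0.314 × 0.87 × 0.07 × 0.81 × 0.26 = 0.0040272
  skarn: 0.346 × 0.90 × 0.41 × 0.25 × 0.92 = 0.029365
  banded iron formation: 0.340 × 0.14 × 0.76 × 0.30 × 0.64 = 0.0069458
The unnormalized weights sum to 0.040338.
P(iron oxide copper-gold | evidence) = 0.0040272 / 0.040338 ≈ 0.100.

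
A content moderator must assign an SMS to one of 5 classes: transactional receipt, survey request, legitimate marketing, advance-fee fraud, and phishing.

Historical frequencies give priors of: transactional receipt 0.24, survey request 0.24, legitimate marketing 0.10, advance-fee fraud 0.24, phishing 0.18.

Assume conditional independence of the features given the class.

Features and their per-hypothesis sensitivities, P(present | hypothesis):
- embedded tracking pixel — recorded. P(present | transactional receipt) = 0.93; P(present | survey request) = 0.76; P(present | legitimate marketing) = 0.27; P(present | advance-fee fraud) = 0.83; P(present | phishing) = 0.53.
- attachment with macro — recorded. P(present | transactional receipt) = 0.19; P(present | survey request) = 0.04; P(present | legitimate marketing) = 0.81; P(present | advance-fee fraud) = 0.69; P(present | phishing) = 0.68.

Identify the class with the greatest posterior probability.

advance-fee fraud

By Bayes' rule with conditional independence, the unnormalized weight for each hypothesis is prior × ∏ likelihoods:
  transactional receipt: 0.24 × 0.93 × 0.19 = 0.042408
  survey request: 0.24 × 0.76 × 0.04 = 0.007296
  legitimate marketing: 0.10 × 0.27 × 0.81 = 0.02187
  advance-fee fraud: 0.24 × 0.83 × 0.69 = 0.13745
  phishing: 0.18 × 0.53 × 0.68 = 0.064872
The unnormalized weights sum to 0.27389.
P(transactional receipt | evidence) ≈ 0.042408 / 0.27389 ≈ 0.155
P(survey request | evidence) ≈ 0.007296 / 0.27389 ≈ 0.027
P(legitimate marketing | evidence) ≈ 0.02187 / 0.27389 ≈ 0.080
P(advance-fee fraud | evidence) ≈ 0.13745 / 0.27389 ≈ 0.502
P(phishing | evidence) ≈ 0.064872 / 0.27389 ≈ 0.237
The largest is 0.502, so advance-fee fraud is most probable.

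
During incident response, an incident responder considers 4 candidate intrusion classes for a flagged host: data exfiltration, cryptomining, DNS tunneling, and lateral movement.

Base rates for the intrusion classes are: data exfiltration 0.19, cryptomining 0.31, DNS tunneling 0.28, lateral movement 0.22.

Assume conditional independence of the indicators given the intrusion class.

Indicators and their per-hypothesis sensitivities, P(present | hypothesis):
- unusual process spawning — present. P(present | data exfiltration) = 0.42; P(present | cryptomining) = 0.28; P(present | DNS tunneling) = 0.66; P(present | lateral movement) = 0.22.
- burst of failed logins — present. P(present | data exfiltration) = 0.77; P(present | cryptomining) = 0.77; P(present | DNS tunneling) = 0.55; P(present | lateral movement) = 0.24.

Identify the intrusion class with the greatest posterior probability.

DNS tunneling

For each hypothesis, the unnormalized posterior weight is prior × product of the indicator likelihoods:
  data exfiltration: 0.19 × 0.42 × 0.77 = 0.061446
  cryptomining: 0.31 × 0.28 × 0.77 = 0.066836
  DNS tunneling: 0.28 × 0.66 × 0.55 = 0.10164
  lateral movement: 0.22 × 0.22 × 0.24 = 0.011616
Normalizing constant Z = 0.061446 + 0.066836 + 0.10164 + 0.011616 = 0.24154.
P(data exfiltration | evidence) ≈ 0.061446 / 0.24154 ≈ 0.254
P(cryptomining | evidence) ≈ 0.066836 / 0.24154 ≈ 0.277
P(DNS tunneling | evidence) ≈ 0.10164 / 0.24154 ≈ 0.421
P(lateral movement | evidence) ≈ 0.011616 / 0.24154 ≈ 0.048
The largest is 0.421, so DNS tunneling is most probable.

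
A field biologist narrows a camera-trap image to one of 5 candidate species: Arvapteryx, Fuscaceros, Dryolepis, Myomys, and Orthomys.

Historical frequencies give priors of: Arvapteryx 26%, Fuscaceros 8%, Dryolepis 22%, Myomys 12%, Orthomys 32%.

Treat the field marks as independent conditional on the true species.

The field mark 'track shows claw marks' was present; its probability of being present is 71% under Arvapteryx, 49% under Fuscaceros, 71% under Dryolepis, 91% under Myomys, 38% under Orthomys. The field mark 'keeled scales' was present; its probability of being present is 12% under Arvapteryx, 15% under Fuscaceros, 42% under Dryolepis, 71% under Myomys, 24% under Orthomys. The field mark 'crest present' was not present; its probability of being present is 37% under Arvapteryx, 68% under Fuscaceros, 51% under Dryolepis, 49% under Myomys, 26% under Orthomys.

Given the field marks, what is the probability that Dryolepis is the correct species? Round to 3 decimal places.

For each hypothesis, the unnormalized posterior weight is prior × product of the field mark likelihoods (using 1 − P(present | H) for each absent field mark):
  Arvapteryx: 0.26 × 0.71 × 0.12 × (1 − 0.37) = 0.013956
  Fuscaceros: 0.08 × 0.49 × 0.15 × (1 − 0.68) = 0.0018816
  Dryolepis: 0.22 × 0.71 × 0.42 × (1 − 0.51) = 0.032146
  Myomys: 0.12 × 0.91 × 0.71 × (1 − 0.49) = 0.039541
  Orthomys: 0.32 × 0.38 × 0.24 × (1 − 0.26) = 0.021596
The unnormalized weights sum to 0.10912.
P(Dryolepis | evidence) = 0.032146 / 0.10912 ≈ 0.295.

0.295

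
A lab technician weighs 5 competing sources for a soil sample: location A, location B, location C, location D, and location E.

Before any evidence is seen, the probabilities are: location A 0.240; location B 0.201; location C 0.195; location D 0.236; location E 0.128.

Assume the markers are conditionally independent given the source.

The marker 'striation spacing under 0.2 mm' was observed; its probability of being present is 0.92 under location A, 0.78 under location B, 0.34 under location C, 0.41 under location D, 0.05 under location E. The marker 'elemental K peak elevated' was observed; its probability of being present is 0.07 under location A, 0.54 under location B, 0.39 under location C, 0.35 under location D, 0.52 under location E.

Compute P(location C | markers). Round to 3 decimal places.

For each hypothesis, the unnormalized posterior weight is prior × product of the marker likelihoods:
  location A: 0.240 × 0.92 × 0.07 = 0.015456
  location B: 0.201 × 0.78 × 0.54 = 0.084661
  location C: 0.195 × 0.34 × 0.39 = 0.025857
  location D: 0.236 × 0.41 × 0.35 = 0.033866
  location E: 0.128 × 0.05 × 0.52 = 0.003328
The unnormalized weights sum to 0.16317.
P(location C | evidence) = 0.025857 / 0.16317 ≈ 0.158.

0.158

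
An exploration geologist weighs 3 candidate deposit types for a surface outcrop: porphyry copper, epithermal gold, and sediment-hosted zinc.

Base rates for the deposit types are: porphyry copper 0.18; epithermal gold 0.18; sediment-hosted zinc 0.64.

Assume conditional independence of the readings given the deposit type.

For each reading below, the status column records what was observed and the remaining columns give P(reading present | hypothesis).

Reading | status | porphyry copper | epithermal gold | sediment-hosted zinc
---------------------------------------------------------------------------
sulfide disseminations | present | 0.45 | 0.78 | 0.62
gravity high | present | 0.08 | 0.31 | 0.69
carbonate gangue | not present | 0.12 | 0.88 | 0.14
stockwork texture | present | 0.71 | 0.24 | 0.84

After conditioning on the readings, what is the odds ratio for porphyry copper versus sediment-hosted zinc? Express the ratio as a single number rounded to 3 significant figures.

0.0205

Unnormalized posterior weight (prior times the reading likelihoods) for each of the two hypotheses (using 1 − P(present | H) for each absent reading):
  porphyry copper: 0.18 × 0.45 × 0.08 × (1 − 0.12) × 0.71 = 0.0040487
  sediment-hosted zinc: 0.64 × 0.62 × 0.69 × (1 − 0.14) × 0.84 = 0.19779
Posterior odds = 0.0040487 / 0.19779 ≈ 0.0205.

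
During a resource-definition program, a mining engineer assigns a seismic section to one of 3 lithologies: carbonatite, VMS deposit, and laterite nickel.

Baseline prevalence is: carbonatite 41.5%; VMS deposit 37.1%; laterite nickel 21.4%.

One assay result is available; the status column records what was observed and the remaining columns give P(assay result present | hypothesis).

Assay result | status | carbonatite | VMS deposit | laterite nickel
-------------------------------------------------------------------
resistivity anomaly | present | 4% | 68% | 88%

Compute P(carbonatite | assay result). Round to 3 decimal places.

Multiply each prior by the likelihood of the assay result:
  carbonatite: 0.415 × 0.04 = 0.0166
  VMS deposit: 0.371 × 0.68 = 0.25228
  laterite nickel: 0.214 × 0.88 = 0.18832
Normalizing constant Z = 0.0166 + 0.25228 + 0.18832 = 0.4572.
P(carbonatite | evidence) = 0.0166 / 0.4572 ≈ 0.036.

0.036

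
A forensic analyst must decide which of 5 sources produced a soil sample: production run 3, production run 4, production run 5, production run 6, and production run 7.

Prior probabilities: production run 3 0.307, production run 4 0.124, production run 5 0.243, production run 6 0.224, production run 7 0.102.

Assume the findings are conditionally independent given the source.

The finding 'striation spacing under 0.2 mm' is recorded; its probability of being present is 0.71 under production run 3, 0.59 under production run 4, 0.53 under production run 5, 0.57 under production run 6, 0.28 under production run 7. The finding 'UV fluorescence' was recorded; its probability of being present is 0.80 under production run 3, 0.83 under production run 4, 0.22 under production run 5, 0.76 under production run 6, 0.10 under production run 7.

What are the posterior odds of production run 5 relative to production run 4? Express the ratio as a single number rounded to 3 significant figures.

Unnormalized posterior weight (prior times the finding likelihoods) for each of the two hypotheses:
  production run 5: 0.243 × 0.53 × 0.22 = 0.028334
  production run 4: 0.124 × 0.59 × 0.83 = 0.060723
Posterior odds = 0.028334 / 0.060723 ≈ 0.467.

0.467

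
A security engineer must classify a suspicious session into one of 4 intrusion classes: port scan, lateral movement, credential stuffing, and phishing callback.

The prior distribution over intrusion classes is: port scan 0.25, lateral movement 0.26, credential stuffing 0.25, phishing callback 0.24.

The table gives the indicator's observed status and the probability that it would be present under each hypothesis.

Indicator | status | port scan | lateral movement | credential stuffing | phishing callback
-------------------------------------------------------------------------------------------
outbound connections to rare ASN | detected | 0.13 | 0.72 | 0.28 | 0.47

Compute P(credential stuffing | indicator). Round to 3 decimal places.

Multiply each prior by the likelihood of the indicator:
  port scan: 0.25 × 0.13 = 0.0325
  lateral movement: 0.26 × 0.72 = 0.1872
  credential stuffing: 0.25 × 0.28 = 0.07
  phishing callback: 0.24 × 0.47 = 0.1128
The unnormalized weights sum to 0.4025.
P(credential stuffing | evidence) = 0.07 / 0.4025 ≈ 0.174.

0.174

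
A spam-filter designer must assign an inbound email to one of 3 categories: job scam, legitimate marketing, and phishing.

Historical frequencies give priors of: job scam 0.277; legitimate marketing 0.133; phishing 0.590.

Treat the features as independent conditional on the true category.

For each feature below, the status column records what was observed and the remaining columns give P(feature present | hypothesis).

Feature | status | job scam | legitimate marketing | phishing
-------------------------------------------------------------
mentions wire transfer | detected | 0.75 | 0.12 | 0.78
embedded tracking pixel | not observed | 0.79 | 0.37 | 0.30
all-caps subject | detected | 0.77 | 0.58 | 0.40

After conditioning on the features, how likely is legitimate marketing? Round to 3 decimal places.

0.035

Multiply each prior by the joint likelihood of the feature pattern (using 1 − P(present | H) for each absent feature):
  job scam: 0.277 × 0.75 × (1 − 0.79) × 0.77 = 0.033593
  legitimate marketing: 0.133 × 0.12 × (1 − 0.37) × 0.58 = 0.0058318
  phishing: 0.590 × 0.78 × (1 − 0.30) × 0.40 = 0.12886
Normalizing constant Z = 0.033593 + 0.0058318 + 0.12886 = 0.16828.
P(legitimate marketing | evidence) = 0.0058318 / 0.16828 ≈ 0.035.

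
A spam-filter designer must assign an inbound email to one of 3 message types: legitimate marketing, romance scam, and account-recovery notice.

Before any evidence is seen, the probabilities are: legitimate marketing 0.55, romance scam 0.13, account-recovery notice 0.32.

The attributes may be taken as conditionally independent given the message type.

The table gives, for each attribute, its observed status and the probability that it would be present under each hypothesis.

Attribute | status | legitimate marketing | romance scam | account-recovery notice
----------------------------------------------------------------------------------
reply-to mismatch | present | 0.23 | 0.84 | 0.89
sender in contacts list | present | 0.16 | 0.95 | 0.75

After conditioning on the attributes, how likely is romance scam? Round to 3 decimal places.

Multiply each prior by the joint likelihood of the attribute pattern:
  legitimate marketing: 0.55 × 0.23 × 0.16 = 0.02024
  romance scam: 0.13 × 0.84 × 0.95 = 0.10374
  account-recovery notice: 0.32 × 0.89 × 0.75 = 0.2136
The unnormalized weights sum to 0.33758.
P(romance scam | evidence) = 0.10374 / 0.33758 ≈ 0.307.

0.307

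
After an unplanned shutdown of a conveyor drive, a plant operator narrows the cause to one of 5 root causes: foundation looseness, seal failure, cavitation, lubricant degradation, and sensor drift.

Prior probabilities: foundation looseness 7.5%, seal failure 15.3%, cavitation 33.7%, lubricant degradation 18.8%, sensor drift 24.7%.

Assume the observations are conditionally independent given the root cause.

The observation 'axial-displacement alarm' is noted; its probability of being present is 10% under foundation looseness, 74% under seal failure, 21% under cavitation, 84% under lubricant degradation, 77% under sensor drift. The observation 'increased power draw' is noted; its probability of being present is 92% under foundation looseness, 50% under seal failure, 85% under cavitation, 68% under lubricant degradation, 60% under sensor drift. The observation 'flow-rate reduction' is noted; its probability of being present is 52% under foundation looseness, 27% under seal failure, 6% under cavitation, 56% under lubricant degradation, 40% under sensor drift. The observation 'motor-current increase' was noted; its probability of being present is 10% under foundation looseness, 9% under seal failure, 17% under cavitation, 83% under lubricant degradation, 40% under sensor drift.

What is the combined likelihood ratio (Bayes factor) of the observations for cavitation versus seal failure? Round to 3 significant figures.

The Bayes factor is the ratio of the joint likelihoods of the evidence pattern under the two hypotheses.
  cavitation: 0.21 × 0.85 × 0.06 × 0.17 = 0.0018207
  seal failure: 0.74 × 0.50 × 0.27 × 0.09 = 0.008991
Bayes factor = 0.0018207 / 0.008991 ≈ 0.203

0.203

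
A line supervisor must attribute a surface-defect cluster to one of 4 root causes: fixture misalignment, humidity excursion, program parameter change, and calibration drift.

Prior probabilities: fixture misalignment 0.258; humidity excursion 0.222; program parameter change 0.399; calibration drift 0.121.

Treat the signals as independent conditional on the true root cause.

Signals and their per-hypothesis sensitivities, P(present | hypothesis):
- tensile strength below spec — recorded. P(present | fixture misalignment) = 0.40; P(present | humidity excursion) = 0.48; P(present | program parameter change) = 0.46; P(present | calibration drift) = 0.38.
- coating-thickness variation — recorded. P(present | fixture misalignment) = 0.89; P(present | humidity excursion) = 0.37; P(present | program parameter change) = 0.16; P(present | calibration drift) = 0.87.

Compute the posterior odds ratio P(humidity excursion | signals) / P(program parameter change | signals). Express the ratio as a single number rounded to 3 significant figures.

Unnormalized posterior weight (prior times the signal likelihoods) for each of the two hypotheses:
  humidity excursion: 0.222 × 0.48 × 0.37 = 0.039427
  program parameter change: 0.399 × 0.46 × 0.16 = 0.029366
Posterior odds = 0.039427 / 0.029366 ≈ 1.34.

1.34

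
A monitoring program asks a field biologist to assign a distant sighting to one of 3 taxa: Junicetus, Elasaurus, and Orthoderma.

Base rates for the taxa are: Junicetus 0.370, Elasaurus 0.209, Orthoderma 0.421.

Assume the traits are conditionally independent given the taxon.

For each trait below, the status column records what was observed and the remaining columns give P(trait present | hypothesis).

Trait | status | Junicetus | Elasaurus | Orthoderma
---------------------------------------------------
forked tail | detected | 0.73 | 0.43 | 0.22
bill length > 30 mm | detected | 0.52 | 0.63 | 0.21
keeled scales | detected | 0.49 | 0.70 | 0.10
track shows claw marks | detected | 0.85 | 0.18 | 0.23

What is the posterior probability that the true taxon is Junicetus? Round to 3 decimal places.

0.885

Multiply each prior by the joint likelihood of the trait pattern:
  Junicetus: 0.370 × 0.73 × 0.52 × 0.49 × 0.85 = 0.058498
  Elasaurus: 0.209 × 0.43 × 0.63 × 0.70 × 0.18 = 0.0071339
  Orthoderma: 0.421 × 0.22 × 0.21 × 0.10 × 0.23 = 0.00044735
Marginal likelihood of the evidence = 0.066079.
P(Junicetus | evidence) = 0.058498 / 0.066079 ≈ 0.885.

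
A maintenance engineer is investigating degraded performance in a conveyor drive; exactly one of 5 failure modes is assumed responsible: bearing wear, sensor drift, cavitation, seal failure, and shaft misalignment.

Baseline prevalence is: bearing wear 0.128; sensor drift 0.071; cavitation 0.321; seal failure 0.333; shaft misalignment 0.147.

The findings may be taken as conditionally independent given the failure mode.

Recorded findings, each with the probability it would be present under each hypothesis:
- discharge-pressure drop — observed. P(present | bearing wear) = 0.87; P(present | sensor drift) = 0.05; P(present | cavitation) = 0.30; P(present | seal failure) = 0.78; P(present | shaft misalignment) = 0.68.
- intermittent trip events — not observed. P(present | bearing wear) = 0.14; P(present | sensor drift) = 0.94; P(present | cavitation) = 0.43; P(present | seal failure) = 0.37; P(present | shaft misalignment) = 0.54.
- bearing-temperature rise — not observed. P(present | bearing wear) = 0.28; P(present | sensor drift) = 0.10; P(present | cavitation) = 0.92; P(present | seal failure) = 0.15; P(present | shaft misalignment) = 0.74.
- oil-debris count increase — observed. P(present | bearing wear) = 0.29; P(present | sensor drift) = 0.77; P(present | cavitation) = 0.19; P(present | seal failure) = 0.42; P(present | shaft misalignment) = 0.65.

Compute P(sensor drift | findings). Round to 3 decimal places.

0.002

By Bayes' rule with conditional independence, the unnormalized weight for each hypothesis is prior × ∏ likelihoods (using 1 − P(present | H) for each absent finding):
  bearing wear: 0.128 × 0.87 × (1 − 0.14) × (1 − 0.28) × 0.29 = 0.019997
  sensor drift: 0.071 × 0.05 × (1 − 0.94) × (1 − 0.10) × 0.77 = 0.00014761
  cavitation: 0.321 × 0.30 × (1 − 0.43) × (1 − 0.92) × 0.19 = 0.00083434
  seal failure: 0.333 × 0.78 × (1 − 0.37) × (1 − 0.15) × 0.42 = 0.058418
  shaft misalignment: 0.147 × 0.68 × (1 − 0.54) × (1 − 0.74) × 0.65 = 0.0077709
Normalizing constant Z = 0.019997 + 0.00014761 + 0.00083434 + 0.058418 + 0.0077709 = 0.087168.
P(sensor drift | evidence) = 0.00014761 / 0.087168 ≈ 0.002.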